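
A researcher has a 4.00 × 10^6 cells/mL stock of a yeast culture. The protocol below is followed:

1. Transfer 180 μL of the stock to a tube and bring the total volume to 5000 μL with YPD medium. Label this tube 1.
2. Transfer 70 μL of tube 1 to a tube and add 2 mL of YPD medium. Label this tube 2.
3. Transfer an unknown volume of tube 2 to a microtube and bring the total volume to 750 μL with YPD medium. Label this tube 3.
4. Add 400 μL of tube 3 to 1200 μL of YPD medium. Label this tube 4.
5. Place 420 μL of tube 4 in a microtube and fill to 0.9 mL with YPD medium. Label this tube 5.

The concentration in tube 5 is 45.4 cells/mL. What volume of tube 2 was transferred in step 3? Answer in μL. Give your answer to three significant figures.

59.9 μL

Step 1: 180 μL brought to 5000 μL → factor 5000/180 = 27.778
Step 2: 70 μL + 2 mL = 2070 μL total → factor 2070/70 = 29.571
Step 3: v brought to 750 μL → factor = 750 μL/v
Step 4: 400 μL + 1200 μL = 1600 μL total → factor 1600/400 = 4
Step 5: 420 μL brought to 0.9 mL → factor 900/420 = 2.1429
Product of known-step factors = 7040.8
Overall factor = 4.00 × 10^6 cells/mL / (45.4 cells/mL) = 88106
Step-3 factor = 88106 / 7040.8 = 12.514
v = 750 μL / 12.514 = 59.9 μL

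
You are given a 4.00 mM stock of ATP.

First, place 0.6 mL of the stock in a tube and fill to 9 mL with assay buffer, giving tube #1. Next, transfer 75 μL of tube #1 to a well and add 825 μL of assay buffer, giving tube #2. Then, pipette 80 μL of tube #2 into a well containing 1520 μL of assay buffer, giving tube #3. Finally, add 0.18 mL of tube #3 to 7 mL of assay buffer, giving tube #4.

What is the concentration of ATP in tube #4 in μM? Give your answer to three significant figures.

Step 1: 0.6 mL brought to 9 mL → factor 9/0.6 = 15
Step 2: 75 μL + 825 μL = 900 μL total → factor 900/75 = 12
Step 3: 80 μL + 1520 μL = 1600 μL total → factor 1600/80 = 20
Step 4: 0.18 mL + 7 mL = 7.18 mL total → factor 7.18/0.18 = 39.889
Overall dilution factor = 15 × 12 × 20 × 39.889 = 1.436 × 10^5
Final = 4.00 mM / 1.436 × 10^5 = 2.786 × 10^-5 mM = 0.0279 μM

0.0279 μM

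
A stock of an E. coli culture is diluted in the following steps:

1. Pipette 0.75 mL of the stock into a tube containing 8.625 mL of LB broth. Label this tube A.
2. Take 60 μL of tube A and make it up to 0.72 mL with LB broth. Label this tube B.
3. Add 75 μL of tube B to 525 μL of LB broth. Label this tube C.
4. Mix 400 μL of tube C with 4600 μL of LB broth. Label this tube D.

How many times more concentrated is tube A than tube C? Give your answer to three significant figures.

96.0

Step 1: 0.75 mL + 8.625 mL = 9.375 mL total → factor 9.375/0.75 = 12.5
Step 2: 60 μL brought to 0.72 mL → factor 720/60 = 12
Step 3: 75 μL + 525 μL = 600 μL total → factor 600/75 = 8
Dilution factor to tube A = 12.5; to tube C = 1200
[tube A]/[tube C] = (factor to tube C)/(factor to tube A) = 1200/12.5 = 96.0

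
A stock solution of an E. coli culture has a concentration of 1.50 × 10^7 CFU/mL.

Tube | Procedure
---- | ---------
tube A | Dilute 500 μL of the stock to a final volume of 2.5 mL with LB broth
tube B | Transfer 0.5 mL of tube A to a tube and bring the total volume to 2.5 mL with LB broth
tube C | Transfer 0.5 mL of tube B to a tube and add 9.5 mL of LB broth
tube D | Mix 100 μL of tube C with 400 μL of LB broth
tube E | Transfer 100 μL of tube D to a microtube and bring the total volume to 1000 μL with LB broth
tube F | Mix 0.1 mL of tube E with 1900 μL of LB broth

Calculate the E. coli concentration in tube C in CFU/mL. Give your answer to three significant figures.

Step 1: 500 μL brought to 2.5 mL → factor 2500/500 = 5
Step 2: 0.5 mL brought to 2.5 mL → factor 2.5/0.5 = 5
Step 3: 0.5 mL + 9.5 mL = 10 mL total → factor 10/0.5 = 20
Dilution factor through tube C = 5 × 5 × 20 = 500
[tube C] = 1.50 × 10^7 CFU/mL / 500 = 3.00 × 10^4 CFU/mL

3.00 × 10^4 CFU/mL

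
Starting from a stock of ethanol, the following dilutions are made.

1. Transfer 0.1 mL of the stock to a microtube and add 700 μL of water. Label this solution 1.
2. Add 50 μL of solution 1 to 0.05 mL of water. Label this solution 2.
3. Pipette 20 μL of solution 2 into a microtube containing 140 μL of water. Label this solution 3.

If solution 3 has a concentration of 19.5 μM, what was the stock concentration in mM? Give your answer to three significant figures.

Step 1: 0.1 mL + 700 μL = 0.8 mL total → factor 0.8/0.1 = 8
Step 2: 50 μL + 0.05 mL = 100 μL total → factor 100/50 = 2
Step 3: 20 μL + 140 μL = 160 μL total → factor 160/20 = 8
Overall dilution factor = 8 × 2 × 8 = 128
Stock = 19.5 μM × 128 = 2496 μM = 2.50 mM

2.50 mM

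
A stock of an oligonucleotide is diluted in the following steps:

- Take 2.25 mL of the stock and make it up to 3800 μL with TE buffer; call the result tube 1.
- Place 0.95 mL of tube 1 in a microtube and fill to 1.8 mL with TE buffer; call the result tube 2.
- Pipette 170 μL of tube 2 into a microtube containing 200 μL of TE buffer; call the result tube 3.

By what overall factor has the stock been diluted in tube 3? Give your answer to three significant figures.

Step 1: 2.25 mL brought to 3800 μL → factor 3.8/2.25 = 1.6889
Step 2: 0.95 mL brought to 1.8 mL → factor 1.8/0.95 = 1.8947
Step 3: 170 μL + 200 μL = 370 μL total → factor 370/170 = 2.1765
Overall dilution factor = 1.6889 × 1.8947 × 2.1765 = 6.9647

6.96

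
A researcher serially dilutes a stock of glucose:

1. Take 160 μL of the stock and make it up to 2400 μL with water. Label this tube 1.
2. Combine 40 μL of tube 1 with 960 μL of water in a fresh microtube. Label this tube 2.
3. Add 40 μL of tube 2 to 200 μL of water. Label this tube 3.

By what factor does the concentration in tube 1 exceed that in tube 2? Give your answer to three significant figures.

25.0

Step 1: 160 μL brought to 2400 μL → factor 2400/160 = 15
Step 2: 40 μL + 960 μL = 1000 μL total → factor 1000/40 = 25
Dilution factor to tube 1 = 15; to tube 2 = 375
[tube 1]/[tube 2] = (factor to tube 2)/(factor to tube 1) = 375/15 = 25.0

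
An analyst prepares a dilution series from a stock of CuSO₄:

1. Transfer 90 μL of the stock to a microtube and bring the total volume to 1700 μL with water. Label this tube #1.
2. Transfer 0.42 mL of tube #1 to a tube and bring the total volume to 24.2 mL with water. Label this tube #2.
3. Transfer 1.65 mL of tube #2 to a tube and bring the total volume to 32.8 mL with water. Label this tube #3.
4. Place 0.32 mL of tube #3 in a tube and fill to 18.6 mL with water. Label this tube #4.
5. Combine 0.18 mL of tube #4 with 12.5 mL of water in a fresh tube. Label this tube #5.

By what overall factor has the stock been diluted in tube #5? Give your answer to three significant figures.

8.86 × 10^7

Step 1: 90 μL brought to 1700 μL → factor 1700/90 = 18.889
Step 2: 0.42 mL brought to 24.2 mL → factor 24.2/0.42 = 57.619
Step 3: 1.65 mL brought to 32.8 mL → factor 32.8/1.65 = 19.879
Step 4: 0.32 mL brought to 18.6 mL → factor 18.6/0.32 = 58.125
Step 5: 0.18 mL + 12.5 mL = 12.68 mL total → factor 12.68/0.18 = 70.444
Overall dilution factor = 18.889 × 57.619 × 19.879 × 58.125 × 70.444 = 8.8587 × 10^7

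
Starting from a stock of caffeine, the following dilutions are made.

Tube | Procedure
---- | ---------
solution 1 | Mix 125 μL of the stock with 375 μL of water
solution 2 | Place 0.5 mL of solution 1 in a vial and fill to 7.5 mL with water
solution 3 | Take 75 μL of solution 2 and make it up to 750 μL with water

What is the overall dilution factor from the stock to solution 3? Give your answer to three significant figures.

Step 1: 125 μL + 375 μL = 500 μL total → factor 500/125 = 4
Step 2: 0.5 mL brought to 7.5 mL → factor 7.5/0.5 = 15
Step 3: 75 μL brought to 750 μL → factor 750/75 = 10
Overall dilution factor = 4 × 15 × 10 = 600

600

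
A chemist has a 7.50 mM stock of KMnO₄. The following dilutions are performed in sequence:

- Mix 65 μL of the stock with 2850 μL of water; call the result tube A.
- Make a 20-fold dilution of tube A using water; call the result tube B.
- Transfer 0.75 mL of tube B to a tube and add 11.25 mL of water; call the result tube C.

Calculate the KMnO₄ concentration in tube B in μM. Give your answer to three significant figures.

8.36 μM

Step 1: 65 μL + 2850 μL = 2915 μL total → factor 2915/65 = 44.846
Step 2: 20-fold → factor 20
Dilution factor through tube B = 44.846 × 20 = 896.92
[tube B] = 7.50 mM / 896.92 = 0.008362 mM = 8.36 μM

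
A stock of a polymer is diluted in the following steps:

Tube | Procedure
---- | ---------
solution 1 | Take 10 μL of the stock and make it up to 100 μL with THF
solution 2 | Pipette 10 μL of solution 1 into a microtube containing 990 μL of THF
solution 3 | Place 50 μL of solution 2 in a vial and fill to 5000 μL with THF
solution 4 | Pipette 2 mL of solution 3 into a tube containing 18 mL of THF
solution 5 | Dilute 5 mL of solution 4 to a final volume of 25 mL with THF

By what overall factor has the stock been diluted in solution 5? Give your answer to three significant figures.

Step 1: 10 μL brought to 100 μL → factor 100/10 = 10
Step 2: 10 μL + 990 μL = 1000 μL total → factor 1000/10 = 100
Step 3: 50 μL brought to 5000 μL → factor 5000/50 = 100
Step 4: 2 mL + 18 mL = 20 mL total → factor 20/2 = 10
Step 5: 5 mL brought to 25 mL → factor 25/5 = 5
Overall dilution factor = 10 × 100 × 100 × 10 × 5 = 5 × 10^6

5.00 × 10^6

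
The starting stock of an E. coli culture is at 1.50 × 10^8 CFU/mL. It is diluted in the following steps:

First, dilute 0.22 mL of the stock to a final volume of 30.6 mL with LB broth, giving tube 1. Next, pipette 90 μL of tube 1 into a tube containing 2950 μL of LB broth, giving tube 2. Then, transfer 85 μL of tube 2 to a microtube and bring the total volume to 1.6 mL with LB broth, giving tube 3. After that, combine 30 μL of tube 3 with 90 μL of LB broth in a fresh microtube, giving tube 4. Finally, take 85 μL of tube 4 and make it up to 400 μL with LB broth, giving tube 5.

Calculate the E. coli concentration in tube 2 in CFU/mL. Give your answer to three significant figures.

Step 1: 0.22 mL brought to 30.6 mL → factor 30.6/0.22 = 139.09
Step 2: 90 μL + 2950 μL = 3040 μL total → factor 3040/90 = 33.778
Dilution factor through tube 2 = 139.09 × 33.778 = 4698.2
[tube 2] = 1.50 × 10^8 CFU/mL / 4698.2 = 3.19 × 10^4 CFU/mL

3.19 × 10^4 CFU/mL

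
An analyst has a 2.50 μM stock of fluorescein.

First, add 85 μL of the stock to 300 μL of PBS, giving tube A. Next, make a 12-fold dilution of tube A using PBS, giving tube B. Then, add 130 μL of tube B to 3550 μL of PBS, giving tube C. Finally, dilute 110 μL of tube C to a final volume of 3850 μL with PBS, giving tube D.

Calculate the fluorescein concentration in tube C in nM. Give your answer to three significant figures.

Step 1: 85 μL + 300 μL = 385 μL total → factor 385/85 = 4.5294
Step 2: 12-fold → factor 12
Step 3: 130 μL + 3550 μL = 3680 μL total → factor 3680/130 = 28.308
Dilution factor through tube C = 4.5294 × 12 × 28.308 = 1538.6
[tube C] = 2.50 μM / 1538.6 = 0.001625 μM = 1.62 nM

1.62 nM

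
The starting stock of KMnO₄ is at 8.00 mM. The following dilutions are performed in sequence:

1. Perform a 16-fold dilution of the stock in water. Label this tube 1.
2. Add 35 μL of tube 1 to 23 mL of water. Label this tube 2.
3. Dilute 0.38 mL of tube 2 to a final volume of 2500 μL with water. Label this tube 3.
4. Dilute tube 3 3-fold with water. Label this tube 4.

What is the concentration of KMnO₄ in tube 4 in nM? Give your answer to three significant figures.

38.5 nM

Step 1: 16-fold → factor 16
Step 2: 35 μL + 23 mL = 23035 μL total → factor 23035/35 = 658.14
Step 3: 0.38 mL brought to 2500 μL → factor 2.5/0.38 = 6.5789
Step 4: 3-fold → factor 3
Overall dilution factor = 16 × 658.14 × 6.5789 × 3 = 2.0783 × 10^5
Final = 8.00 mM / 2.0783 × 10^5 = 3.849 × 10^-5 mM = 38.5 nM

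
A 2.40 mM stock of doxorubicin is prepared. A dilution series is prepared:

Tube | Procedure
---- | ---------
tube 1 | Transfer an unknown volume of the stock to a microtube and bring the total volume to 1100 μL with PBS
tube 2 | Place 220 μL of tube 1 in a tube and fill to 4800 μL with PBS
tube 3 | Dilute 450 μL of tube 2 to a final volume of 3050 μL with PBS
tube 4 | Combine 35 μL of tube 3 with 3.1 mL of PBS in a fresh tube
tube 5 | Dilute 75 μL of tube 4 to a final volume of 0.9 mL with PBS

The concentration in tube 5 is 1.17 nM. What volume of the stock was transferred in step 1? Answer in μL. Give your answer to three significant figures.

85.2 μL

Step 1: v brought to 1100 μL → factor = 1100 μL/v
Step 2: 220 μL brought to 4800 μL → factor 4800/220 = 21.818
Step 3: 450 μL brought to 3050 μL → factor 3050/450 = 6.7778
Step 4: 35 μL + 3.1 mL = 3135 μL total → factor 3135/35 = 89.571
Step 5: 75 μL brought to 0.9 mL → factor 900/75 = 12
Product of known-step factors = 1.5895 × 10^5
Overall factor = 2.40 mM / (1.17 nM) = 2.0513 × 10^6
Step-1 factor = 2.0513 × 10^6 / 1.5895 × 10^5 = 12.905
v = 1100 μL / 12.905 = 85.2 μL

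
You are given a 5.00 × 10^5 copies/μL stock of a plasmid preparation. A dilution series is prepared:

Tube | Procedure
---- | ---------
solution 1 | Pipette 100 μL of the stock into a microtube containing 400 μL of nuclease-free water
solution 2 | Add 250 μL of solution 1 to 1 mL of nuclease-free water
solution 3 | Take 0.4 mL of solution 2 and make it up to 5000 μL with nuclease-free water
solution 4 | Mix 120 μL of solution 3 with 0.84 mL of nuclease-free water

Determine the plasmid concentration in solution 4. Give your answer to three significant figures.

200 copies/μL

Step 1: 100 μL + 400 μL = 500 μL total → factor 500/100 = 5
Step 2: 250 μL + 1 mL = 1250 μL total → factor 1250/250 = 5
Step 3: 0.4 mL brought to 5000 μL → factor 5/0.4 = 12.5
Step 4: 120 μL + 0.84 mL = 960 μL total → factor 960/120 = 8
Overall dilution factor = 5 × 5 × 12.5 × 8 = 2500
Final = 5.00 × 10^5 copies/μL / 2500 = 200 copies/μL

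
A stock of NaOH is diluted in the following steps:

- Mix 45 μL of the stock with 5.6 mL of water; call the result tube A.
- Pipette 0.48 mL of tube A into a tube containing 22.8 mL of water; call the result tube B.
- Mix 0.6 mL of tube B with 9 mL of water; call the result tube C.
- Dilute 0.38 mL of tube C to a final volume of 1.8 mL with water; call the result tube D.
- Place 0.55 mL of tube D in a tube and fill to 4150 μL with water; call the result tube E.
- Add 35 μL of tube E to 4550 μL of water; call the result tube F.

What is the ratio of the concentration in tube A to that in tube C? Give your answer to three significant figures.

Step 1: 45 μL + 5.6 mL = 5645 μL total → factor 5645/45 = 125.44
Step 2: 0.48 mL + 22.8 mL = 23.28 mL total → factor 23.28/0.48 = 48.5
Step 3: 0.6 mL + 9 mL = 9.6 mL total → factor 9.6/0.6 = 16
Dilution factor to tube A = 125.44; to tube C = 97345
[tube A]/[tube C] = (factor to tube C)/(factor to tube A) = 97345/125.44 = 776

776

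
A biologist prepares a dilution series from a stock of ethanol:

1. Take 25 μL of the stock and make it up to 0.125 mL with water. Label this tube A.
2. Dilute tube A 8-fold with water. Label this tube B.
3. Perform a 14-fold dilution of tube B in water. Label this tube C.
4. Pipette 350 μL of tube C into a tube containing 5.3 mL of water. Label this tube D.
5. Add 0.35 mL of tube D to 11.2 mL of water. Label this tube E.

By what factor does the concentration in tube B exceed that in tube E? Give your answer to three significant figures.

7.46 × 10^3

Step 1: 25 μL brought to 0.125 mL → factor 125/25 = 5
Step 2: 8-fold → factor 8
Step 3: 14-fold → factor 14
Step 4: 350 μL + 5.3 mL = 5650 μL total → factor 5650/350 = 16.143
Step 5: 0.35 mL + 11.2 mL = 11.55 mL total → factor 11.55/0.35 = 33
Dilution factor to tube B = 40; to tube E = 2.9832 × 10^5
[tube B]/[tube E] = (factor to tube E)/(factor to tube B) = 2.9832 × 10^5/40 = 7.46 × 10^3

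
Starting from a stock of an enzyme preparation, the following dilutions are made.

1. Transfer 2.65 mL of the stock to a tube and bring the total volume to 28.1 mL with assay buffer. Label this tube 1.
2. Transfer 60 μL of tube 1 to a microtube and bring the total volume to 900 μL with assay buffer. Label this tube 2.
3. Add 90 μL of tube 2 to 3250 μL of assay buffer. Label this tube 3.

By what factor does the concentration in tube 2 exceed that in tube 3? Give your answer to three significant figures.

Step 1: 2.65 mL brought to 28.1 mL → factor 28.1/2.65 = 10.604
Step 2: 60 μL brought to 900 μL → factor 900/60 = 15
Step 3: 90 μL + 3250 μL = 3340 μL total → factor 3340/90 = 37.111
Dilution factor to tube 2 = 159.06; to tube 3 = 5902.8
[tube 2]/[tube 3] = (factor to tube 3)/(factor to tube 2) = 5902.8/159.06 = 37.1

37.1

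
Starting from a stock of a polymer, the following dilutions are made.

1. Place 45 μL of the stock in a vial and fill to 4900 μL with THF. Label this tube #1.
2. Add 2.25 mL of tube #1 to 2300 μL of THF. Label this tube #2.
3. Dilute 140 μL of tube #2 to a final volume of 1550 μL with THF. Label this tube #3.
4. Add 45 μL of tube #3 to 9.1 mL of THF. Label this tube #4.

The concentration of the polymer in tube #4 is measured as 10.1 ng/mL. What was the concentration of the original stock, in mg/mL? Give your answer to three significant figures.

Step 1: 45 μL brought to 4900 μL → factor 4900/45 = 108.89
Step 2: 2.25 mL + 2300 μL = 4.55 mL total → factor 4.55/2.25 = 2.0222
Step 3: 140 μL brought to 1550 μL → factor 1550/140 = 11.071
Step 4: 45 μL + 9.1 mL = 9145 μL total → factor 9145/45 = 203.22
Overall dilution factor = 108.89 × 2.0222 × 11.071 × 203.22 = 4.9544 × 10^5
Stock = 10.1 ng/mL × 4.9544 × 10^5 = 5.004 × 10^6 ng/mL = 5.00 mg/mL

5.00 mg/mL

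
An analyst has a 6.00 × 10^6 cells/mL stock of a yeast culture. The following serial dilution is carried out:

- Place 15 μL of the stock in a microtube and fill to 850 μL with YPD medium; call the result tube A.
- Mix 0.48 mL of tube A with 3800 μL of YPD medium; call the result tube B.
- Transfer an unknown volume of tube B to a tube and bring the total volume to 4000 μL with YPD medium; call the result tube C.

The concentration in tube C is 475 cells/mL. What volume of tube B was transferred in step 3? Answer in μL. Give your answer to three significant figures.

160 μL

Step 1: 15 μL brought to 850 μL → factor 850/15 = 56.667
Step 2: 0.48 mL + 3800 μL = 4.28 mL total → factor 4.28/0.48 = 8.9167
Step 3: v brought to 4000 μL → factor = 4000 μL/v
Product of known-step factors = 505.28
Overall factor = 6.00 × 10^6 cells/mL / (475 cells/mL) = 12632
Step-3 factor = 12632 / 505.28 = 24.999
v = 4000 μL / 24.999 = 160 μL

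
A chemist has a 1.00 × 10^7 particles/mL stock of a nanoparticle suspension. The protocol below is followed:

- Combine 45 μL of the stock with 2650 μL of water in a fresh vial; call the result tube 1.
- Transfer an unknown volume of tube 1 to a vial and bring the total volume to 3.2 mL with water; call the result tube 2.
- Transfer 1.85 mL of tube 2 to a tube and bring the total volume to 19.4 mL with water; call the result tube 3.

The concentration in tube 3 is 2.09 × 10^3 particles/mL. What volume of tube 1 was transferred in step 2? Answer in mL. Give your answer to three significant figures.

0.420 mL

Step 1: 45 μL + 2650 μL = 2695 μL total → factor 2695/45 = 59.889
Step 2: v brought to 3.2 mL → factor = 3.2 mL/v
Step 3: 1.85 mL brought to 19.4 mL → factor 19.4/1.85 = 10.486
Product of known-step factors = 628.02
Overall factor = 1.00 × 10^7 particles/mL / (2.09 × 10^3 particles/mL) = 4784.7
Step-2 factor = 4784.7 / 628.02 = 7.6186
v = 3.2 mL / 7.6186 = 0.420 mL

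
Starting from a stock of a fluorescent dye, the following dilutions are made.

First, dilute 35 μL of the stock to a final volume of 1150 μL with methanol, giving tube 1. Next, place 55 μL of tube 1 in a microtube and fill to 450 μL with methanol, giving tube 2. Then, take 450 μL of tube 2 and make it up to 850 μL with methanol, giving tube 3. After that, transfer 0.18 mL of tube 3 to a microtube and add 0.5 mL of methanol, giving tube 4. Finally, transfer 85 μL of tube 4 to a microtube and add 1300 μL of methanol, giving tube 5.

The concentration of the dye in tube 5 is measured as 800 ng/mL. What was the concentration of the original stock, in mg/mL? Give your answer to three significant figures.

Step 1: 35 μL brought to 1150 μL → factor 1150/35 = 32.857
Step 2: 55 μL brought to 450 μL → factor 450/55 = 8.1818
Step 3: 450 μL brought to 850 μL → factor 850/450 = 1.8889
Step 4: 0.18 mL + 0.5 mL = 0.68 mL total → factor 0.68/0.18 = 3.7778
Step 5: 85 μL + 1300 μL = 1385 μL total → factor 1385/85 = 16.294
Overall dilution factor = 32.857 × 8.1818 × 1.8889 × 3.7778 × 16.294 = 31257
Stock = 800 ng/mL × 31257 = 2.501 × 10^7 ng/mL = 25.0 mg/mL

25.0 mg/mL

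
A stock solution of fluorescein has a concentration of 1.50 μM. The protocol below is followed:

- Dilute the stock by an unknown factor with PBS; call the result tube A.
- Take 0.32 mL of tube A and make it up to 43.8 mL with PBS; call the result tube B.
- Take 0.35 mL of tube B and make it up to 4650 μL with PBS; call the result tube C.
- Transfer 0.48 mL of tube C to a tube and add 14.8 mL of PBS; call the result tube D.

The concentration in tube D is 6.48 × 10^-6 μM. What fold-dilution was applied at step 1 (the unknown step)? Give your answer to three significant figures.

4.00-fold

Step 1: unknown factor x
Step 2: 0.32 mL brought to 43.8 mL → factor 43.8/0.32 = 136.88
Step 3: 0.35 mL brought to 4650 μL → factor 4.65/0.35 = 13.286
Step 4: 0.48 mL + 14.8 mL = 15.28 mL total → factor 15.28/0.48 = 31.833
Product of known-step factors = 57888
Overall factor = 1.50 μM / (6.48 × 10^-6 μM) = 2.3148 × 10^5
x = 2.3148 × 10^5 / 57888 = 4.00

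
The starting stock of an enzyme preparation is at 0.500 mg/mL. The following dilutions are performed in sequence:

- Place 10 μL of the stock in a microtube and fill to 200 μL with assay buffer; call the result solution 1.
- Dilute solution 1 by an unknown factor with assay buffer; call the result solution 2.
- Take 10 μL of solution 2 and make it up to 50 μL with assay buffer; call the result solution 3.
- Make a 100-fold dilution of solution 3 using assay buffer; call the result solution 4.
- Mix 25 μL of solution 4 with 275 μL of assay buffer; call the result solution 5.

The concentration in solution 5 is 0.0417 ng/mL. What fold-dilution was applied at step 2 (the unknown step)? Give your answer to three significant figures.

Step 1: 10 μL brought to 200 μL → factor 200/10 = 20
Step 2: unknown factor x
Step 3: 10 μL brought to 50 μL → factor 50/10 = 5
Step 4: 100-fold → factor 100
Step 5: 25 μL + 275 μL = 300 μL total → factor 300/25 = 12
Product of known-step factors = 1.2 × 10^5
Overall factor = 0.500 mg/mL / (0.0417 ng/mL) = 1.199 × 10^7
x = 1.199 × 10^7 / 1.2 × 10^5 = 99.9

99.9-fold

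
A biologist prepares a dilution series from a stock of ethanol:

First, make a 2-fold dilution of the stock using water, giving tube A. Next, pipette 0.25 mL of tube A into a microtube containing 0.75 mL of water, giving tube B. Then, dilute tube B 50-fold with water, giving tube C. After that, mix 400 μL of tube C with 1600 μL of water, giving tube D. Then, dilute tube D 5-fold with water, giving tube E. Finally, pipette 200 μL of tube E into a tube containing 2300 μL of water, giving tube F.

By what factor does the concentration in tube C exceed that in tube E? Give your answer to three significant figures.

25.0

Step 1: 2-fold → factor 2
Step 2: 0.25 mL + 0.75 mL = 1 mL total → factor 1/0.25 = 4
Step 3: 50-fold → factor 50
Step 4: 400 μL + 1600 μL = 2000 μL total → factor 2000/400 = 5
Step 5: 5-fold → factor 5
Dilution factor to tube C = 400; to tube E = 10000
[tube C]/[tube E] = (factor to tube E)/(factor to tube C) = 10000/400 = 25.0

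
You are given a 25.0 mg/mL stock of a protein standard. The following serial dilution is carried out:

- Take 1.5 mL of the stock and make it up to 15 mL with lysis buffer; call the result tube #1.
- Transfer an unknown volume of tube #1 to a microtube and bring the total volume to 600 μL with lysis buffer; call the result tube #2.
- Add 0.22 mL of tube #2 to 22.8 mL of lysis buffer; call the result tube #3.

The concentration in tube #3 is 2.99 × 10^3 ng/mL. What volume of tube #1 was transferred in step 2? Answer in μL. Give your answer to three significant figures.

Step 1: 1.5 mL brought to 15 mL → factor 15/1.5 = 10
Step 2: v brought to 600 μL → factor = 600 μL/v
Step 3: 0.22 mL + 22.8 mL = 23.02 mL total → factor 23.02/0.22 = 104.64
Product of known-step factors = 1046.4
Overall factor = 25.0 mg/mL / (2.99 × 10^3 ng/mL) = 8361.2
Step-2 factor = 8361.2 / 1046.4 = 7.9907
v = 600 μL / 7.9907 = 75.1 μL

75.1 μL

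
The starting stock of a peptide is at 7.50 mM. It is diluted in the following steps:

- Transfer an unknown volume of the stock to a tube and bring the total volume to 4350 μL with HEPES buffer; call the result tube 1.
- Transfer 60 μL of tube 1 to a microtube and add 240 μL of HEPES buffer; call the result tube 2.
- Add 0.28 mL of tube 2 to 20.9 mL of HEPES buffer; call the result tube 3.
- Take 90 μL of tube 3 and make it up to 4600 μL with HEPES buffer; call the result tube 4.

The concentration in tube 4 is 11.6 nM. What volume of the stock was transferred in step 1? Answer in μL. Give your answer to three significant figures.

130 μL

Step 1: v brought to 4350 μL → factor = 4350 μL/v
Step 2: 60 μL + 240 μL = 300 μL total → factor 300/60 = 5
Step 3: 0.28 mL + 20.9 mL = 21.18 mL total → factor 21.18/0.28 = 75.643
Step 4: 90 μL brought to 4600 μL → factor 4600/90 = 51.111
Product of known-step factors = 19331
Overall factor = 7.50 mM / (11.6 nM) = 6.4655 × 10^5
Step-1 factor = 6.4655 × 10^5 / 19331 = 33.446
v = 4350 μL / 33.446 = 130 μL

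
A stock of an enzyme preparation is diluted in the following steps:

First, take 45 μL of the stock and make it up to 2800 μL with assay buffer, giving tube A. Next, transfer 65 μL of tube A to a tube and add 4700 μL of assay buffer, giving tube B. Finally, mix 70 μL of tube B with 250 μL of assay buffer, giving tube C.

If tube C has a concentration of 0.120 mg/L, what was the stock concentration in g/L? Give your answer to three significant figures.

2.50 g/L

Step 1: 45 μL brought to 2800 μL → factor 2800/45 = 62.222
Step 2: 65 μL + 4700 μL = 4765 μL total → factor 4765/65 = 73.308
Step 3: 70 μL + 250 μL = 320 μL total → factor 320/70 = 4.5714
Overall dilution factor = 62.222 × 73.308 × 4.5714 = 20852
Stock = 0.120 mg/L × 20852 = 2502 mg/L = 2.50 g/L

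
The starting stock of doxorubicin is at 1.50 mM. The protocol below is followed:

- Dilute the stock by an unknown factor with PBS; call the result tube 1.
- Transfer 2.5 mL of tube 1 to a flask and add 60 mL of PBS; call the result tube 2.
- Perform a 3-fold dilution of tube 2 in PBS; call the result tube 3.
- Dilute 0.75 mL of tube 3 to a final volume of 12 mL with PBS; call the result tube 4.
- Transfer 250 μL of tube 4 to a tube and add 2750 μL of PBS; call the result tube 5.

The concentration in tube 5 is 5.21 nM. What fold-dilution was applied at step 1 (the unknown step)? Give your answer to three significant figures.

20.0-fold

Step 1: unknown factor x
Step 2: 2.5 mL + 60 mL = 62.5 mL total → factor 62.5/2.5 = 25
Step 3: 3-fold → factor 3
Step 4: 0.75 mL brought to 12 mL → factor 12/0.75 = 16
Step 5: 250 μL + 2750 μL = 3000 μL total → factor 3000/250 = 12
Product of known-step factors = 14400
Overall factor = 1.50 mM / (5.21 nM) = 2.8791 × 10^5
x = 2.8791 × 10^5 / 14400 = 20.0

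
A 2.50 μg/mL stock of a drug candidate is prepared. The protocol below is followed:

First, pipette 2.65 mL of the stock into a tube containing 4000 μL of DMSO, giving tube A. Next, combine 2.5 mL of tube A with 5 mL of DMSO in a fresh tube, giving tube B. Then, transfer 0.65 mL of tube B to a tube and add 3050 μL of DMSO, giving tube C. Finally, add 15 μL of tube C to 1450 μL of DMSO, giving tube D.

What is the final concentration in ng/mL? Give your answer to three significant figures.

0.597 ng/mL

Step 1: 2.65 mL + 4000 μL = 6.65 mL total → factor 6.65/2.65 = 2.5094
Step 2: 2.5 mL + 5 mL = 7.5 mL total → factor 7.5/2.5 = 3
Step 3: 0.65 mL + 3050 μL = 3.7 mL total → factor 3.7/0.65 = 5.6923
Step 4: 15 μL + 1450 μL = 1465 μL total → factor 1465/15 = 97.667
Overall dilution factor = 2.5094 × 3 × 5.6923 × 97.667 = 4185.3
Final = 2.50 μg/mL / 4185.3 = 0.0005973 μg/mL = 0.597 ng/mL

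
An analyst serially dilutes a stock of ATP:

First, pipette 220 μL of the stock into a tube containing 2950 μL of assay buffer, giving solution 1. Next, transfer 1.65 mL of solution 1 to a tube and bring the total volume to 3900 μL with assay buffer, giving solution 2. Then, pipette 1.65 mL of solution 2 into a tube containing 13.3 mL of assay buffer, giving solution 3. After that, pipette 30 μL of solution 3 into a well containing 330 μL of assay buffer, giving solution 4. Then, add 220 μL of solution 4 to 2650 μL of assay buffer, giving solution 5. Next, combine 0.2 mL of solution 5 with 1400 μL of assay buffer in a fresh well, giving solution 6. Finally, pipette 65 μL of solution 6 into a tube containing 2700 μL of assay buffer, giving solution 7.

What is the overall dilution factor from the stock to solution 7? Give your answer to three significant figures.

Step 1: 220 μL + 2950 μL = 3170 μL total → factor 3170/220 = 14.409
Step 2: 1.65 mL brought to 3900 μL → factor 3.9/1.65 = 2.3636
Step 3: 1.65 mL + 13.3 mL = 14.95 mL total → factor 14.95/1.65 = 9.0606
Step 4: 30 μL + 330 μL = 360 μL total → factor 360/30 = 12
Step 5: 220 μL + 2650 μL = 2870 μL total → factor 2870/220 = 13.045
Step 6: 0.2 mL + 1400 μL = 1.6 mL total → factor 1.6/0.2 = 8
Step 7: 65 μL + 2700 μL = 2765 μL total → factor 2765/65 = 42.538
Overall dilution factor = 14.409 × 2.3636 × 9.0606 × 12 × 13.045 × 8 × 42.538 = 1.6439 × 10^7

1.64 × 10^7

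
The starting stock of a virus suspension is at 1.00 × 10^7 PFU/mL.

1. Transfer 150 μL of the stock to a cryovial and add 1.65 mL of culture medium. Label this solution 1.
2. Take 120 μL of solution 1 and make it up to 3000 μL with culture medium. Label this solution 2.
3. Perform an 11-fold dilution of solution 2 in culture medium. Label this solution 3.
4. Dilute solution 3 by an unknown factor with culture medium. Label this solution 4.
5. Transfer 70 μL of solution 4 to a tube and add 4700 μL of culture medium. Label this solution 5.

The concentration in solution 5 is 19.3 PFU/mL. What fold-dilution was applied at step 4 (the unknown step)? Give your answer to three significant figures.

Step 1: 150 μL + 1.65 mL = 1800 μL total → factor 1800/150 = 12
Step 2: 120 μL brought to 3000 μL → factor 3000/120 = 25
Step 3: 11-fold → factor 11
Step 4: unknown factor x
Step 5: 70 μL + 4700 μL = 4770 μL total → factor 4770/70 = 68.143
Product of known-step factors = 2.2487 × 10^5
Overall factor = 1.00 × 10^7 PFU/mL / (19.3 PFU/mL) = 5.1813 × 10^5
x = 5.1813 × 10^5 / 2.2487 × 10^5 = 2.30

2.30-fold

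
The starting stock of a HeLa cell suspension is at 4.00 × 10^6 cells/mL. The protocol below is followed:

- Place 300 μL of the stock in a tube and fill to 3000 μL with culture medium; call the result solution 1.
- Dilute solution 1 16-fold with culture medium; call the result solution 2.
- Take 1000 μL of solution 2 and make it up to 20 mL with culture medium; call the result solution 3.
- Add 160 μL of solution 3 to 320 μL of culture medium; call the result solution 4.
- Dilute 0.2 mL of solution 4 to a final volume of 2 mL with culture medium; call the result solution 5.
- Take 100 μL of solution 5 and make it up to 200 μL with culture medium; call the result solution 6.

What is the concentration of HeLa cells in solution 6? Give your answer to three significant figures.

Step 1: 300 μL brought to 3000 μL → factor 3000/300 = 10
Step 2: 16-fold → factor 16
Step 3: 1000 μL brought to 20 mL → factor 20000/1000 = 20
Step 4: 160 μL + 320 μL = 480 μL total → factor 480/160 = 3
Step 5: 0.2 mL brought to 2 mL → factor 2/0.2 = 10
Step 6: 100 μL brought to 200 μL → factor 200/100 = 2
Overall dilution factor = 10 × 16 × 20 × 3 × 10 × 2 = 1.92 × 10^5
Final = 4.00 × 10^6 cells/mL / 1.92 × 10^5 = 20.8 cells/mL

20.8 cells/mL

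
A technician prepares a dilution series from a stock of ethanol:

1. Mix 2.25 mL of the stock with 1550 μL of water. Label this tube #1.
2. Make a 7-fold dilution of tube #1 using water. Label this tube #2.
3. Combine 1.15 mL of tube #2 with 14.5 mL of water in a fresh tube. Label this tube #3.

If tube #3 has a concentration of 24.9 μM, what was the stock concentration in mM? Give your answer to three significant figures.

Step 1: 2.25 mL + 1550 μL = 3.8 mL total → factor 3.8/2.25 = 1.6889
Step 2: 7-fold → factor 7
Step 3: 1.15 mL + 14.5 mL = 15.65 mL total → factor 15.65/1.15 = 13.609
Overall dilution factor = 1.6889 × 7 × 13.609 = 160.89
Stock = 24.9 μM × 160.89 = 4006 μM = 4.01 mM

4.01 mM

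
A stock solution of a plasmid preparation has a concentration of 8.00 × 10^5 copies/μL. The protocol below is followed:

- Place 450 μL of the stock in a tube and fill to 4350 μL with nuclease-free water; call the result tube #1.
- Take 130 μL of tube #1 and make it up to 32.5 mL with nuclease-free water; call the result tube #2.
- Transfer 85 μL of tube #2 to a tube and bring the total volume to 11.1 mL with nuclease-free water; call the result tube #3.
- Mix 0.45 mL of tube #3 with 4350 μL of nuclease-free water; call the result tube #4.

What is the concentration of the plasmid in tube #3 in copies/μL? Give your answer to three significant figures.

2.53 copies/μL

Step 1: 450 μL brought to 4350 μL → factor 4350/450 = 9.6667
Step 2: 130 μL brought to 32.5 mL → factor 32500/130 = 250
Step 3: 85 μL brought to 11.1 mL → factor 11100/85 = 130.59
Dilution factor through tube #3 = 9.6667 × 250 × 130.59 = 3.1559 × 10^5
[tube #3] = 8.00 × 10^5 copies/μL / 3.1559 × 10^5 = 2.53 copies/μL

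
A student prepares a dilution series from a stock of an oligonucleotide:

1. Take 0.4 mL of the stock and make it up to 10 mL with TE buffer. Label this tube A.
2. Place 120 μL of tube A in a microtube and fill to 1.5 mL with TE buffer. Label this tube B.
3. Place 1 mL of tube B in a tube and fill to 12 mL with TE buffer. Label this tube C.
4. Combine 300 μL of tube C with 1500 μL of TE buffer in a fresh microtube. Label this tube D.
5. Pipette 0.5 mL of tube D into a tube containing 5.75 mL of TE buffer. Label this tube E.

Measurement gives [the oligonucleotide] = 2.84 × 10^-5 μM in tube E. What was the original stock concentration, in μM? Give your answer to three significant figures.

7.99 μM

Step 1: 0.4 mL brought to 10 mL → factor 10/0.4 = 25
Step 2: 120 μL brought to 1.5 mL → factor 1500/120 = 12.5
Step 3: 1 mL brought to 12 mL → factor 12/1 = 12
Step 4: 300 μL + 1500 μL = 1800 μL total → factor 1800/300 = 6
Step 5: 0.5 mL + 5.75 mL = 6.25 mL total → factor 6.25/0.5 = 12.5
Overall dilution factor = 25 × 12.5 × 12 × 6 × 12.5 = 2.8125 × 10^5
Stock = 2.84 × 10^-5 μM × 2.8125 × 10^5 = 7.99 μM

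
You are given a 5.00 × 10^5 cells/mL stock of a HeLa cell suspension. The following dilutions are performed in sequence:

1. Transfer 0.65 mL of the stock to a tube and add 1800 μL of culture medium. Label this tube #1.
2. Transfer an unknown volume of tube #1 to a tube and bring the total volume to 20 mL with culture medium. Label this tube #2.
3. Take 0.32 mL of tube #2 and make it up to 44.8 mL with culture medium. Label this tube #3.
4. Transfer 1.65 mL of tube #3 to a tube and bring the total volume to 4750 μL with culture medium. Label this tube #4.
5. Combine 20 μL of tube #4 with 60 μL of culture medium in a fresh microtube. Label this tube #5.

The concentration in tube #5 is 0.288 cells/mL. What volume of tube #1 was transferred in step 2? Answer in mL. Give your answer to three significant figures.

0.0700 mL

Step 1: 0.65 mL + 1800 μL = 2.45 mL total → factor 2.45/0.65 = 3.7692
Step 2: v brought to 20 mL → factor = 20 mL/v
Step 3: 0.32 mL brought to 44.8 mL → factor 44.8/0.32 = 140
Step 4: 1.65 mL brought to 4750 μL → factor 4.75/1.65 = 2.8788
Step 5: 20 μL + 60 μL = 80 μL total → factor 80/20 = 4
Product of known-step factors = 6076.5
Overall factor = 5.00 × 10^5 cells/mL / (0.288 cells/mL) = 1.7361 × 10^6
Step-2 factor = 1.7361 × 10^6 / 6076.5 = 285.71
v = 20 mL / 285.71 = 0.0700 mL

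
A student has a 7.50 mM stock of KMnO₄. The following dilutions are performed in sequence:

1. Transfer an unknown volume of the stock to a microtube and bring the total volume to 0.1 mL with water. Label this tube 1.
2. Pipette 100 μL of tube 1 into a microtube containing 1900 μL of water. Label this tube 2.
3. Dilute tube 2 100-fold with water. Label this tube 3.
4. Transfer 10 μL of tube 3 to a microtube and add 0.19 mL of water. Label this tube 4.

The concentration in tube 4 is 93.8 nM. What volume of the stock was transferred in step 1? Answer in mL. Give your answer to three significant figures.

Step 1: v brought to 0.1 mL → factor = 0.1 mL/v
Step 2: 100 μL + 1900 μL = 2000 μL total → factor 2000/100 = 20
Step 3: 100-fold → factor 100
Step 4: 10 μL + 0.19 mL = 200 μL total → factor 200/10 = 20
Product of known-step factors = 40000
Overall factor = 7.50 mM / (93.8 nM) = 79957
Step-1 factor = 79957 / 40000 = 1.9989
v = 0.1 mL / 1.9989 = 0.0500 mL

0.0500 mL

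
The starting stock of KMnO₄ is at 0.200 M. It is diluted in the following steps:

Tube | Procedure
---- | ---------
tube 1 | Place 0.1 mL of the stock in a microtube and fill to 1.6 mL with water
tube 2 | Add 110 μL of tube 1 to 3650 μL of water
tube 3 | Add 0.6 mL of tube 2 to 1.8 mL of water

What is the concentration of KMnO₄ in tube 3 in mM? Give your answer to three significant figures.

0.0914 mM

Step 1: 0.1 mL brought to 1.6 mL → factor 1.6/0.1 = 16
Step 2: 110 μL + 3650 μL = 3760 μL total → factor 3760/110 = 34.182
Step 3: 0.6 mL + 1.8 mL = 2.4 mL total → factor 2.4/0.6 = 4
Dilution factor through tube 3 = 16 × 34.182 × 4 = 2187.6
[tube 3] = 0.200 M / 2187.6 = 9.142 × 10^-5 M = 0.0914 mM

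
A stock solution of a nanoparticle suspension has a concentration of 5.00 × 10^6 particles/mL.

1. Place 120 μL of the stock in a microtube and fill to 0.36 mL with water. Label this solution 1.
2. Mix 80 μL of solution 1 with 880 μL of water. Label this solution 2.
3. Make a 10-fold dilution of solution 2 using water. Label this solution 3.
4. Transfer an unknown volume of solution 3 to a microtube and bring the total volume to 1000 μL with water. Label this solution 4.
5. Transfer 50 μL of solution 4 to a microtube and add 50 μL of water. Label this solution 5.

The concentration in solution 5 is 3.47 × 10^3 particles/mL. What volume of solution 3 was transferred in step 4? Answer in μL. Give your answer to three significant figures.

500 μL

Step 1: 120 μL brought to 0.36 mL → factor 360/120 = 3
Step 2: 80 μL + 880 μL = 960 μL total → factor 960/80 = 12
Step 3: 10-fold → factor 10
Step 4: v brought to 1000 μL → factor = 1000 μL/v
Step 5: 50 μL + 50 μL = 100 μL total → factor 100/50 = 2
Product of known-step factors = 720
Overall factor = 5.00 × 10^6 particles/mL / (3.47 × 10^3 particles/mL) = 1440.9
Step-4 factor = 1440.9 / 720 = 2.0013
v = 1000 μL / 2.0013 = 500 μL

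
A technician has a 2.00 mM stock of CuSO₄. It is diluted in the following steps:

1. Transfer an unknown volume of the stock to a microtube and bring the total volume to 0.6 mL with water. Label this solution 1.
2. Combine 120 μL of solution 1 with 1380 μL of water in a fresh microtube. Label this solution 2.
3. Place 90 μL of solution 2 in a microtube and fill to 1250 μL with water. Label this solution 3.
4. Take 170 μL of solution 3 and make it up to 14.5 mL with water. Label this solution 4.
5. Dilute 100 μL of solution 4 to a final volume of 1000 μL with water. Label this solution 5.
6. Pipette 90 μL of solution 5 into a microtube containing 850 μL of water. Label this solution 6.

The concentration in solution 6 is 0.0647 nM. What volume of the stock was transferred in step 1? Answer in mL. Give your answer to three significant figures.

0.0300 mL

Step 1: v brought to 0.6 mL → factor = 0.6 mL/v
Step 2: 120 μL + 1380 μL = 1500 μL total → factor 1500/120 = 12.5
Step 3: 90 μL brought to 1250 μL → factor 1250/90 = 13.889
Step 4: 170 μL brought to 14.5 mL → factor 14500/170 = 85.294
Step 5: 100 μL brought to 1000 μL → factor 1000/100 = 10
Step 6: 90 μL + 850 μL = 940 μL total → factor 940/90 = 10.444
Product of known-step factors = 1.5466 × 10^6
Overall factor = 2.00 mM / (0.0647 nM) = 3.0912 × 10^7
Step-1 factor = 3.0912 × 10^7 / 1.5466 × 10^6 = 19.987
v = 0.6 mL / 19.987 = 0.0300 mL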